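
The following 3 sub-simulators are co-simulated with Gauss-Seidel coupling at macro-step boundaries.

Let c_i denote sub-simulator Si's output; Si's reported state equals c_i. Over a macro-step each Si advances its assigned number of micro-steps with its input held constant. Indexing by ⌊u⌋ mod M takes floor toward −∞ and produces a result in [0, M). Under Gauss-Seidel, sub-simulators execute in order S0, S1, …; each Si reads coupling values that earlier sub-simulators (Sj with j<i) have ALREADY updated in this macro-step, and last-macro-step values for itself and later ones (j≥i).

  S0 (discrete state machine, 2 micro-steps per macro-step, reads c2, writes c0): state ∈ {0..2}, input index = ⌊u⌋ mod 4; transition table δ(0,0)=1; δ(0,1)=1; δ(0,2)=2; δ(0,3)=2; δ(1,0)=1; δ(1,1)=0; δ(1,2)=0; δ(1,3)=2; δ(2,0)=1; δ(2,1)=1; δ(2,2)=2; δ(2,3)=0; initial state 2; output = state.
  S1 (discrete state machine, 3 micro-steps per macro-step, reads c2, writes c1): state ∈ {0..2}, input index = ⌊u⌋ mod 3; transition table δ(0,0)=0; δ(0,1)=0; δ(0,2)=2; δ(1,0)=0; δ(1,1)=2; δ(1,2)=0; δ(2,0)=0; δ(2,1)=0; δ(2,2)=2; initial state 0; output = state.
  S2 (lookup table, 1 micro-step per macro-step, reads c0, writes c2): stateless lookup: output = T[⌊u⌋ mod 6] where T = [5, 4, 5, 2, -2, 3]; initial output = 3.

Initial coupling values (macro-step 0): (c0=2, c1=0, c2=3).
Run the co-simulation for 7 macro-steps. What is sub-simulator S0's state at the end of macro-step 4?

macro 1: S0 reads c2=3 → after 2×micro: 2; S1 reads c2=3 → after 3×micro: 0; S2 reads c0=2 → after 1×micro: 5 ⇒ (c0=2, c1=0, c2=5)
macro 2: S0 reads c2=5 → after 2×micro: 0; S1 reads c2=5 → after 3×micro: 2; S2 reads c0=0 → after 1×micro: 5 ⇒ (c0=0, c1=2, c2=5)
macro 3: S0 reads c2=5 → after 2×micro: 0; S1 reads c2=5 → after 3×micro: 2; S2 reads c0=0 → after 1×micro: 5 ⇒ (c0=0, c1=2, c2=5)
macro 4: S0 reads c2=5 → after 2×micro: 0; S1 reads c2=5 → after 3×micro: 2; S2 reads c0=0 → after 1×micro: 5 ⇒ (c0=0, c1=2, c2=5)
macro 5: S0 reads c2=5 → after 2×micro: 0; S1 reads c2=5 → after 3×micro: 2; S2 reads c0=0 → after 1×micro: 5 ⇒ (c0=0, c1=2, c2=5)
macro 6: S0 reads c2=5 → after 2×micro: 0; S1 reads c2=5 → after 3×micro: 2; S2 reads c0=0 → after 1×micro: 5 ⇒ (c0=0, c1=2, c2=5)
macro 7: S0 reads c2=5 → after 2×micro: 0; S1 reads c2=5 → after 3×micro: 2; S2 reads c0=0 → after 1×micro: 5 ⇒ (c0=0, c1=2, c2=5)

S0 state at macro-step 4 = 0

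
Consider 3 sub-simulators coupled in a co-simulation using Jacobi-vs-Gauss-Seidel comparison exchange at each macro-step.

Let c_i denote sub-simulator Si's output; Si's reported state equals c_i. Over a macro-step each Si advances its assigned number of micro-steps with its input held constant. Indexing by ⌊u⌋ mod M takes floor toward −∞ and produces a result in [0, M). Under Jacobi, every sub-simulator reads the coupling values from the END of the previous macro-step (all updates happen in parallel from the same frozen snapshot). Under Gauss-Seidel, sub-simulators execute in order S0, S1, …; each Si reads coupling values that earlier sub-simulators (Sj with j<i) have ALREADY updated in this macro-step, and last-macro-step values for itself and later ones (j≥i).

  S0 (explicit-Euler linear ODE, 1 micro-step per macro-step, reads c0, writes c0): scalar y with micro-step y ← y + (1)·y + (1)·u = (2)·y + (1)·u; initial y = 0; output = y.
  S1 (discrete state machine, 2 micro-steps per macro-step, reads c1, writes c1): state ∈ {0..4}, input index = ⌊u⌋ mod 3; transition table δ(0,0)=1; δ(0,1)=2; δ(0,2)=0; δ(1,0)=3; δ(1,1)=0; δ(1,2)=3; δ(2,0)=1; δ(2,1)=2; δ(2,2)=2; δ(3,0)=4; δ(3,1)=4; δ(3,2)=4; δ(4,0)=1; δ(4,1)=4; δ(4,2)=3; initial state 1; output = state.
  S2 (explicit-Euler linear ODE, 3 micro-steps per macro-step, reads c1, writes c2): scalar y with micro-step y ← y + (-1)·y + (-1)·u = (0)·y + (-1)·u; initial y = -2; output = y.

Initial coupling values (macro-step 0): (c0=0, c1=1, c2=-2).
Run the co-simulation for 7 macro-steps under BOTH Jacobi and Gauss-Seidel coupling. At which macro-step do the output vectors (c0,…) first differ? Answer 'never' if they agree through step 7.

[Jacobi] macro 1: S0 reads c0=0 → after 1×micro: 0; S1 reads c1=1 → after 2×micro: 2; S2 reads c1=1 → after 3×micro: -1 ⇒ (c0=0, c1=2, c2=-1)
[Jacobi] macro 2: S0 reads c0=0 → after 1×micro: 0; S1 reads c1=2 → after 2×micro: 2; S2 reads c1=2 → after 3×micro: -2 ⇒ (c0=0, c1=2, c2=-2)
[Jacobi] macro 3: S0 reads c0=0 → after 1×micro: 0; S1 reads c1=2 → after 2×micro: 2; S2 reads c1=2 → after 3×micro: -2 ⇒ (c0=0, c1=2, c2=-2)
[Jacobi] macro 4: S0 reads c0=0 → after 1×micro: 0; S1 reads c1=2 → after 2×micro: 2; S2 reads c1=2 → after 3×micro: -2 ⇒ (c0=0, c1=2, c2=-2)
[Jacobi] macro 5: S0 reads c0=0 → after 1×micro: 0; S1 reads c1=2 → after 2×micro: 2; S2 reads c1=2 → after 3×micro: -2 ⇒ (c0=0, c1=2, c2=-2)
[Jacobi] macro 6: S0 reads c0=0 → after 1×micro: 0; S1 reads c1=2 → after 2×micro: 2; S2 reads c1=2 → after 3×micro: -2 ⇒ (c0=0, c1=2, c2=-2)
[Jacobi] macro 7: S0 reads c0=0 → after 1×micro: 0; S1 reads c1=2 → after 2×micro: 2; S2 reads c1=2 → after 3×micro: -2 ⇒ (c0=0, c1=2, c2=-2)
[Gauss-Seidel] macro 1: S0 reads c0=0 → after 1×micro: 0; S1 reads c1=1 → after 2×micro: 2; S2 reads c1=2 → after 3×micro: -2 ⇒ (c0=0, c1=2, c2=-2)
[Gauss-Seidel] macro 2: S0 reads c0=0 → after 1×micro: 0; S1 reads c1=2 → after 2×micro: 2; S2 reads c1=2 → after 3×micro: -2 ⇒ (c0=0, c1=2, c2=-2)
[Gauss-Seidel] macro 3: S0 reads c0=0 → after 1×micro: 0; S1 reads c1=2 → after 2×micro: 2; S2 reads c1=2 → after 3×micro: -2 ⇒ (c0=0, c1=2, c2=-2)
[Gauss-Seidel] macro 4: S0 reads c0=0 → after 1×micro: 0; S1 reads c1=2 → after 2×micro: 2; S2 reads c1=2 → after 3×micro: -2 ⇒ (c0=0, c1=2, c2=-2)
[Gauss-Seidel] macro 5: S0 reads c0=0 → after 1×micro: 0; S1 reads c1=2 → after 2×micro: 2; S2 reads c1=2 → after 3×micro: -2 ⇒ (c0=0, c1=2, c2=-2)
[Gauss-Seidel] macro 6: S0 reads c0=0 → after 1×micro: 0; S1 reads c1=2 → after 2×micro: 2; S2 reads c1=2 → after 3×micro: -2 ⇒ (c0=0, c1=2, c2=-2)
[Gauss-Seidel] macro 7: S0 reads c0=0 → after 1×micro: 0; S1 reads c1=2 → after 2×micro: 2; S2 reads c1=2 → after 3×micro: -2 ⇒ (c0=0, c1=2, c2=-2)

first divergence at macro-step: 1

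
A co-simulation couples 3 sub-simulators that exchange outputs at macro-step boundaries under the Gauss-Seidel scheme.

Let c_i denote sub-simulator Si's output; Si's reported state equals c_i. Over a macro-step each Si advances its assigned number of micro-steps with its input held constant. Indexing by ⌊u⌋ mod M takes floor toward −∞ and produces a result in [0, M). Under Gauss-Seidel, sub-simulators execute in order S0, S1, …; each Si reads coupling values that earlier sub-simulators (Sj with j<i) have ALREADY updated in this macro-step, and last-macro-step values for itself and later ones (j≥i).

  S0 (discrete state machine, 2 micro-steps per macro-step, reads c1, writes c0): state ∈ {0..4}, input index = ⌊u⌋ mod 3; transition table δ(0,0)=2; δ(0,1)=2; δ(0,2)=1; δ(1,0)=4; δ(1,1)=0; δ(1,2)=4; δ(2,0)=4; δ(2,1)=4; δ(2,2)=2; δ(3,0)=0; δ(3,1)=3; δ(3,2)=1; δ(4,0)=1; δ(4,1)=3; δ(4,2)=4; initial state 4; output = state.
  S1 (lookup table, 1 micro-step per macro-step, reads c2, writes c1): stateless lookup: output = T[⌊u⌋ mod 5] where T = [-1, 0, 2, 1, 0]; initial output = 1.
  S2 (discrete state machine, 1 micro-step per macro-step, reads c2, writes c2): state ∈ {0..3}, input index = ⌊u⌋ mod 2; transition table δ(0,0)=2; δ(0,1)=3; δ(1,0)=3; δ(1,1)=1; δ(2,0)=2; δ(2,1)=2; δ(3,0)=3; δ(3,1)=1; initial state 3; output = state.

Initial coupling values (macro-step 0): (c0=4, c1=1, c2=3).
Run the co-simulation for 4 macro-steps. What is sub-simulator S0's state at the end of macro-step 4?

macro 1: S0 reads c1=1 → after 2×micro: 3; S1 reads c2=3 → after 1×micro: 1; S2 reads c2=3 → after 1×micro: 1 ⇒ (c0=3, c1=1, c2=1)
macro 2: S0 reads c1=1 → after 2×micro: 3; S1 reads c2=1 → after 1×micro: 0; S2 reads c2=1 → after 1×micro: 1 ⇒ (c0=3, c1=0, c2=1)
macro 3: S0 reads c1=0 → after 2×micro: 2; S1 reads c2=1 → after 1×micro: 0; S2 reads c2=1 → after 1×micro: 1 ⇒ (c0=2, c1=0, c2=1)
macro 4: S0 reads c1=0 → after 2×micro: 1; S1 reads c2=1 → after 1×micro: 0; S2 reads c2=1 → after 1×micro: 1 ⇒ (c0=1, c1=0, c2=1)

S0 state at macro-step 4 = 1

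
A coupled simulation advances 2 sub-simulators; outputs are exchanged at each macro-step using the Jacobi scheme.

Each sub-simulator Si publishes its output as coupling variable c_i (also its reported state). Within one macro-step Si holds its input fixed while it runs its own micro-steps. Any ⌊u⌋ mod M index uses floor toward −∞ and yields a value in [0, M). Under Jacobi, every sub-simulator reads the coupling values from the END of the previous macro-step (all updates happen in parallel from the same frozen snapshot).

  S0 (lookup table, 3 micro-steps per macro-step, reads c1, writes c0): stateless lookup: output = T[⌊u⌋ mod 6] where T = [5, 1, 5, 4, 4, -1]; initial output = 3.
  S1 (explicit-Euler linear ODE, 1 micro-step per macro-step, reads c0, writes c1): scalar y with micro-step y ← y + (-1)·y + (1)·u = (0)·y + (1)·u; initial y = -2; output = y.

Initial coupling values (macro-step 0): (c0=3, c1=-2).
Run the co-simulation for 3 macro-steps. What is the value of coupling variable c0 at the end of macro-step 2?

macro 1: S0 reads c1=-2 → after 3×micro: 4; S1 reads c0=3 → after 1×micro: 3 ⇒ (c0=4, c1=3)
macro 2: S0 reads c1=3 → after 3×micro: 4; S1 reads c0=4 → after 1×micro: 4 ⇒ (c0=4, c1=4)
macro 3: S0 reads c1=4 → after 3×micro: 4; S1 reads c0=4 → after 1×micro: 4 ⇒ (c0=4, c1=4)

c0 at macro-step 2 = 4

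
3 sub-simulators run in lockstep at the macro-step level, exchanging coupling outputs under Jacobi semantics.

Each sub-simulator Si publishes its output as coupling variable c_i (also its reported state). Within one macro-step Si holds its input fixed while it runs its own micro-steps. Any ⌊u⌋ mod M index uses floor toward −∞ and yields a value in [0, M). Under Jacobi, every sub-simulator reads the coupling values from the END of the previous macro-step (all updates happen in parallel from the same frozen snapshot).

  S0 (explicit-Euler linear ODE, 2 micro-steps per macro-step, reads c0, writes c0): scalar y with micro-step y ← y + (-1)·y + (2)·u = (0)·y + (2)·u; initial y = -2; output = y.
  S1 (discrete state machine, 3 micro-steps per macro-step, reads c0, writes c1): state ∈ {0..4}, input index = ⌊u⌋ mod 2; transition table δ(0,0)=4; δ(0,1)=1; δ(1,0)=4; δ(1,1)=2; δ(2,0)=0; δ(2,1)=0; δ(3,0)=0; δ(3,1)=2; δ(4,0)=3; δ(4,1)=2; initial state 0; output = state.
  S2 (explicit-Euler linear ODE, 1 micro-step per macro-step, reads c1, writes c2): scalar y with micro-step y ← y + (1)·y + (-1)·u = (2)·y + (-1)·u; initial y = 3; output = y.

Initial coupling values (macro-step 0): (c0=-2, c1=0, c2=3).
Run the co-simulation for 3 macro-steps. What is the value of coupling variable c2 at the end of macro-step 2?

c2 at macro-step 2 = 12

macro 1: S0 reads c0=-2 → after 2×micro: -4; S1 reads c0=-2 → after 3×micro: 0; S2 reads c1=0 → after 1×micro: 6 ⇒ (c0=-4, c1=0, c2=6)
macro 2: S0 reads c0=-4 → after 2×micro: -8; S1 reads c0=-4 → after 3×micro: 0; S2 reads c1=0 → after 1×micro: 12 ⇒ (c0=-8, c1=0, c2=12)
macro 3: S0 reads c0=-8 → after 2×micro: -16; S1 reads c0=-8 → after 3×micro: 0; S2 reads c1=0 → after 1×micro: 24 ⇒ (c0=-16, c1=0, c2=24)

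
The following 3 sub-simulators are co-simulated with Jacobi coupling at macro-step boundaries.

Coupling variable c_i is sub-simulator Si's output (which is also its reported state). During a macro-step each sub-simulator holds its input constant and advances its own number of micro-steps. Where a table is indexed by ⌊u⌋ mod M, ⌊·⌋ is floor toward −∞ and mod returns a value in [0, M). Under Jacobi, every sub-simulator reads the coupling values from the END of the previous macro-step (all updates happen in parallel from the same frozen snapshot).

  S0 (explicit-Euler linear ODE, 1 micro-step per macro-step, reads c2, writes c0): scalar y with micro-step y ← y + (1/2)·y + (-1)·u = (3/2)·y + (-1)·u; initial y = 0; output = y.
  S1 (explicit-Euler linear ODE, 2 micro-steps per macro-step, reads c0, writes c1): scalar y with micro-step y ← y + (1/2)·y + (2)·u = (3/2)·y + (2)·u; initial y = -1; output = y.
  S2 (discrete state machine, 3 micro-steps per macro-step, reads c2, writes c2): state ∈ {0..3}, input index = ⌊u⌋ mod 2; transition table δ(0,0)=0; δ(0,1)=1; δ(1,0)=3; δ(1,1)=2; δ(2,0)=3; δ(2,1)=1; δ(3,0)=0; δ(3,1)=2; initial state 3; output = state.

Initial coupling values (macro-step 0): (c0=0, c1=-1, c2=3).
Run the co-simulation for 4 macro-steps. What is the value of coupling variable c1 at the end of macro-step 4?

c1 at macro-step 4 = -57201/256

macro 1: S0 reads c2=3 → after 1×micro: -3; S1 reads c0=0 → after 2×micro: -9/4; S2 reads c2=3 → after 3×micro: 2 ⇒ (c0=-3, c1=-9/4, c2=2)
macro 2: S0 reads c2=2 → after 1×micro: -13/2; S1 reads c0=-3 → after 2×micro: -321/16; S2 reads c2=2 → after 3×micro: 0 ⇒ (c0=-13/2, c1=-321/16, c2=0)
macro 3: S0 reads c2=0 → after 1×micro: -39/4; S1 reads c0=-13/2 → after 2×micro: -4969/64; S2 reads c2=0 → after 3×micro: 0 ⇒ (c0=-39/4, c1=-4969/64, c2=0)
macro 4: S0 reads c2=0 → after 1×micro: -117/8; S1 reads c0=-39/4 → after 2×micro: -57201/256; S2 reads c2=0 → after 3×micro: 0 ⇒ (c0=-117/8, c1=-57201/256, c2=0)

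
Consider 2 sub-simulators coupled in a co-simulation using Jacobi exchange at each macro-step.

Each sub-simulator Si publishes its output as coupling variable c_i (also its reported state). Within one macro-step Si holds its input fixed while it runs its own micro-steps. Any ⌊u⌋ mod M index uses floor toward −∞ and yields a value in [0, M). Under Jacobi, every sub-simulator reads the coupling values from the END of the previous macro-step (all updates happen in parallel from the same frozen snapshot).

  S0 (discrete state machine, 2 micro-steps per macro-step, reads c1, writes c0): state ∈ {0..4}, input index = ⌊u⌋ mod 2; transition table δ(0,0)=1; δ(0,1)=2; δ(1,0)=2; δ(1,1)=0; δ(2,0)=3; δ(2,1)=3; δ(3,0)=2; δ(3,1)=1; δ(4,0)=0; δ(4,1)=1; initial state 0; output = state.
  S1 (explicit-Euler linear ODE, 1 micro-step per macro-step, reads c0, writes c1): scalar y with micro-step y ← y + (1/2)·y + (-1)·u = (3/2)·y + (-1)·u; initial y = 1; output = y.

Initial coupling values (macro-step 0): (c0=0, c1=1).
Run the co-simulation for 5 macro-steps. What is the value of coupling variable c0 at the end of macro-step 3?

macro 1: S0 reads c1=1 → after 2×micro: 3; S1 reads c0=0 → after 1×micro: 3/2 ⇒ (c0=3, c1=3/2)
macro 2: S0 reads c1=3/2 → after 2×micro: 0; S1 reads c0=3 → after 1×micro: -3/4 ⇒ (c0=0, c1=-3/4)
macro 3: S0 reads c1=-3/4 → after 2×micro: 3; S1 reads c0=0 → after 1×micro: -9/8 ⇒ (c0=3, c1=-9/8)
macro 4: S0 reads c1=-9/8 → after 2×micro: 3; S1 reads c0=3 → after 1×micro: -75/16 ⇒ (c0=3, c1=-75/16)
macro 5: S0 reads c1=-75/16 → after 2×micro: 0; S1 reads c0=3 → after 1×micro: -321/32 ⇒ (c0=0, c1=-321/32)

c0 at macro-step 3 = 3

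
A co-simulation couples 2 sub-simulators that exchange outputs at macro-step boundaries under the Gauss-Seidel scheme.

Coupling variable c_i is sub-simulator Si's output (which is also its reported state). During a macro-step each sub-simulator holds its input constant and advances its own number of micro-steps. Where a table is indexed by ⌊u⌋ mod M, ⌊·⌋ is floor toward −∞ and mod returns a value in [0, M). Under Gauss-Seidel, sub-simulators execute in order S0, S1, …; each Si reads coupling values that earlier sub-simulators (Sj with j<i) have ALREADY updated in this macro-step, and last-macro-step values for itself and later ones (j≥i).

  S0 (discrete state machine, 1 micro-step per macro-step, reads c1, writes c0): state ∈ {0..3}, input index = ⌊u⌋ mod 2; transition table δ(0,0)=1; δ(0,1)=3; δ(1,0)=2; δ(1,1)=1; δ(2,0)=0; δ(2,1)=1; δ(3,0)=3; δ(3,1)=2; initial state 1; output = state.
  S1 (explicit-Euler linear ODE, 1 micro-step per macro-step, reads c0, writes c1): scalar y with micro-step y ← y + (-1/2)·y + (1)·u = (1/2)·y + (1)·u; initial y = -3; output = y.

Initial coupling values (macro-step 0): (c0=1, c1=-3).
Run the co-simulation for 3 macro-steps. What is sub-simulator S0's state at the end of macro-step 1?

macro 1: S0 reads c1=-3 → after 1×micro: 1; S1 reads c0=1 → after 1×micro: -1/2 ⇒ (c0=1, c1=-1/2)
macro 2: S0 reads c1=-1/2 → after 1×micro: 1; S1 reads c0=1 → after 1×micro: 3/4 ⇒ (c0=1, c1=3/4)
macro 3: S0 reads c1=3/4 → after 1×micro: 2; S1 reads c0=2 → after 1×micro: 19/8 ⇒ (c0=2, c1=19/8)

S0 state at macro-step 1 = 1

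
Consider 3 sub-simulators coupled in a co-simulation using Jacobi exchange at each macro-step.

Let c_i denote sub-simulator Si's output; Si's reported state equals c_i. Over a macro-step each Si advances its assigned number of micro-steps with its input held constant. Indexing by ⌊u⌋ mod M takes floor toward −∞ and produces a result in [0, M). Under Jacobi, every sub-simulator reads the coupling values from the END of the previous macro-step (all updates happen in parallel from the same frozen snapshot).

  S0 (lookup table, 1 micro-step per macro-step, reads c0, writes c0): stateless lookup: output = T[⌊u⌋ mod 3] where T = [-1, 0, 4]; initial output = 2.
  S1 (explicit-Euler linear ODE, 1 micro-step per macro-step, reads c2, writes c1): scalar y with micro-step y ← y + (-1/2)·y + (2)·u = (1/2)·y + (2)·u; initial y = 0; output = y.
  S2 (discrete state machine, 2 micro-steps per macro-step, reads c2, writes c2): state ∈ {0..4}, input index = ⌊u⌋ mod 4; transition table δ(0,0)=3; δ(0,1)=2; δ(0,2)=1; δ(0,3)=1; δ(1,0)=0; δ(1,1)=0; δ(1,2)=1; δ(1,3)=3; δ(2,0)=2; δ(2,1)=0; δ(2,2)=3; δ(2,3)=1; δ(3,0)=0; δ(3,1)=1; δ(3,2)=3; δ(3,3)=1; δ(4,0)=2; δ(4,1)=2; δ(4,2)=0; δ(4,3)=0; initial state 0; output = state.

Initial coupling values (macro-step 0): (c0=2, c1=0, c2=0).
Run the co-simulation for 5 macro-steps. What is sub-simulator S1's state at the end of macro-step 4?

S1 state at macro-step 4 = 0

macro 1: S0 reads c0=2 → after 1×micro: 4; S1 reads c2=0 → after 1×micro: 0; S2 reads c2=0 → after 2×micro: 0 ⇒ (c0=4, c1=0, c2=0)
macro 2: S0 reads c0=4 → after 1×micro: 0; S1 reads c2=0 → after 1×micro: 0; S2 reads c2=0 → after 2×micro: 0 ⇒ (c0=0, c1=0, c2=0)
macro 3: S0 reads c0=0 → after 1×micro: -1; S1 reads c2=0 → after 1×micro: 0; S2 reads c2=0 → after 2×micro: 0 ⇒ (c0=-1, c1=0, c2=0)
macro 4: S0 reads c0=-1 → after 1×micro: 4; S1 reads c2=0 → after 1×micro: 0; S2 reads c2=0 → after 2×micro: 0 ⇒ (c0=4, c1=0, c2=0)
macro 5: S0 reads c0=4 → after 1×micro: 0; S1 reads c2=0 → after 1×micro: 0; S2 reads c2=0 → after 2×micro: 0 ⇒ (c0=0, c1=0, c2=0)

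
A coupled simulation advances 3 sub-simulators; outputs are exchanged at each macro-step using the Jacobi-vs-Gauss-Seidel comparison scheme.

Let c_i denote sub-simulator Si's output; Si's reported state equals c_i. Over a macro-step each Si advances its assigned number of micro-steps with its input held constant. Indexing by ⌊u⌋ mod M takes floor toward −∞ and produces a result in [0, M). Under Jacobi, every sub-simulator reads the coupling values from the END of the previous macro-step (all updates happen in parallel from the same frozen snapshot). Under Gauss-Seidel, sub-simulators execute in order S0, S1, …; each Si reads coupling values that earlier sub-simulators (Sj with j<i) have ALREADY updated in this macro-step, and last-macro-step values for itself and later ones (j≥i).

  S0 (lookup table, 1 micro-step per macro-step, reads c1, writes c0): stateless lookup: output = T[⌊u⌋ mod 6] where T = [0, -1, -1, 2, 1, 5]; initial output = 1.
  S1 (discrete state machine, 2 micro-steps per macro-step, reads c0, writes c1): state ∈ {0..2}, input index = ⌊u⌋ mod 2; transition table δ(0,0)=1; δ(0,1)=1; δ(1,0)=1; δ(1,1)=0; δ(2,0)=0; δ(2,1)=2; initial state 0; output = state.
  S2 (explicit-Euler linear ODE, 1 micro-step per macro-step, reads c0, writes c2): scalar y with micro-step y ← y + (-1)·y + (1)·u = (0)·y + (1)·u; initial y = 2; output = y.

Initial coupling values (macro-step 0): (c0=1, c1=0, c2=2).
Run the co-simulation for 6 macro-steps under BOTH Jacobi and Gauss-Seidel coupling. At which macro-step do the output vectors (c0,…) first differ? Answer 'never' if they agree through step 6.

[Jacobi] macro 1: S0 reads c1=0 → after 1×micro: 0; S1 reads c0=1 → after 2×micro: 0; S2 reads c0=1 → after 1×micro: 1 ⇒ (c0=0, c1=0, c2=1)
[Jacobi] macro 2: S0 reads c1=0 → after 1×micro: 0; S1 reads c0=0 → after 2×micro: 1; S2 reads c0=0 → after 1×micro: 0 ⇒ (c0=0, c1=1, c2=0)
[Jacobi] macro 3: S0 reads c1=1 → after 1×micro: -1; S1 reads c0=0 → after 2×micro: 1; S2 reads c0=0 → after 1×micro: 0 ⇒ (c0=-1, c1=1, c2=0)
[Jacobi] macro 4: S0 reads c1=1 → after 1×micro: -1; S1 reads c0=-1 → after 2×micro: 1; S2 reads c0=-1 → after 1×micro: -1 ⇒ (c0=-1, c1=1, c2=-1)
[Jacobi] macro 5: S0 reads c1=1 → after 1×micro: -1; S1 reads c0=-1 → after 2×micro: 1; S2 reads c0=-1 → after 1×micro: -1 ⇒ (c0=-1, c1=1, c2=-1)
[Jacobi] macro 6: S0 reads c1=1 → after 1×micro: -1; S1 reads c0=-1 → after 2×micro: 1; S2 reads c0=-1 → after 1×micro: -1 ⇒ (c0=-1, c1=1, c2=-1)
[Gauss-Seidel] macro 1: S0 reads c1=0 → after 1×micro: 0; S1 reads c0=0 → after 2×micro: 1; S2 reads c0=0 → after 1×micro: 0 ⇒ (c0=0, c1=1, c2=0)
[Gauss-Seidel] macro 2: S0 reads c1=1 → after 1×micro: -1; S1 reads c0=-1 → after 2×micro: 1; S2 reads c0=-1 → after 1×micro: -1 ⇒ (c0=-1, c1=1, c2=-1)
[Gauss-Seidel] macro 3: S0 reads c1=1 → after 1×micro: -1; S1 reads c0=-1 → after 2×micro: 1; S2 reads c0=-1 → after 1×micro: -1 ⇒ (c0=-1, c1=1, c2=-1)
[Gauss-Seidel] macro 4: S0 reads c1=1 → after 1×micro: -1; S1 reads c0=-1 → after 2×micro: 1; S2 reads c0=-1 → after 1×micro: -1 ⇒ (c0=-1, c1=1, c2=-1)
[Gauss-Seidel] macro 5: S0 reads c1=1 → after 1×micro: -1; S1 reads c0=-1 → after 2×micro: 1; S2 reads c0=-1 → after 1×micro: -1 ⇒ (c0=-1, c1=1, c2=-1)
[Gauss-Seidel] macro 6: S0 reads c1=1 → after 1×micro: -1; S1 reads c0=-1 → after 2×micro: 1; S2 reads c0=-1 → after 1×micro: -1 ⇒ (c0=-1, c1=1, c2=-1)

first divergence at macro-step: 1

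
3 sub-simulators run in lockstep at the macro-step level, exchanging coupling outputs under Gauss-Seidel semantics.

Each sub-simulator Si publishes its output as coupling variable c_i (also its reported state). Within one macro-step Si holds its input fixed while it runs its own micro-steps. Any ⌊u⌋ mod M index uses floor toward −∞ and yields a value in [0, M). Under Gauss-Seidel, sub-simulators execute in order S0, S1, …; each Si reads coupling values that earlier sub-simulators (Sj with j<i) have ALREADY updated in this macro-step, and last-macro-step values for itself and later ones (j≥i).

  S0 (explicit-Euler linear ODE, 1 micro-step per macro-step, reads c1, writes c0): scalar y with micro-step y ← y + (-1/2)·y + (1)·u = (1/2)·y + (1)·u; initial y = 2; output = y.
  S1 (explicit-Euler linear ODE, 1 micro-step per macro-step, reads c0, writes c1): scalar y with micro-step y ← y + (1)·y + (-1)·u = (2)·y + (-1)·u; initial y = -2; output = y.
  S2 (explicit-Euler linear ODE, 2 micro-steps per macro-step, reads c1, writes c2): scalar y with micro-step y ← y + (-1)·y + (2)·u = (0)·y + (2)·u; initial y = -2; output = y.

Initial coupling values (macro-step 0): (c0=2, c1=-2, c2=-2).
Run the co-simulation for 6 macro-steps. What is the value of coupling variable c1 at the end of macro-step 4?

c1 at macro-step 4 = 11/8

macro 1: S0 reads c1=-2 → after 1×micro: -1; S1 reads c0=-1 → after 1×micro: -3; S2 reads c1=-3 → after 2×micro: -6 ⇒ (c0=-1, c1=-3, c2=-6)
macro 2: S0 reads c1=-3 → after 1×micro: -7/2; S1 reads c0=-7/2 → after 1×micro: -5/2; S2 reads c1=-5/2 → after 2×micro: -5 ⇒ (c0=-7/2, c1=-5/2, c2=-5)
macro 3: S0 reads c1=-5/2 → after 1×micro: -17/4; S1 reads c0=-17/4 → after 1×micro: -3/4; S2 reads c1=-3/4 → after 2×micro: -3/2 ⇒ (c0=-17/4, c1=-3/4, c2=-3/2)
macro 4: S0 reads c1=-3/4 → after 1×micro: -23/8; S1 reads c0=-23/8 → after 1×micro: 11/8; S2 reads c1=11/8 → after 2×micro: 11/4 ⇒ (c0=-23/8, c1=11/8, c2=11/4)
macro 5: S0 reads c1=11/8 → after 1×micro: -1/16; S1 reads c0=-1/16 → after 1×micro: 45/16; S2 reads c1=45/16 → after 2×micro: 45/8 ⇒ (c0=-1/16, c1=45/16, c2=45/8)
macro 6: S0 reads c1=45/16 → after 1×micro: 89/32; S1 reads c0=89/32 → after 1×micro: 91/32; S2 reads c1=91/32 → after 2×micro: 91/16 ⇒ (c0=89/32, c1=91/32, c2=91/16)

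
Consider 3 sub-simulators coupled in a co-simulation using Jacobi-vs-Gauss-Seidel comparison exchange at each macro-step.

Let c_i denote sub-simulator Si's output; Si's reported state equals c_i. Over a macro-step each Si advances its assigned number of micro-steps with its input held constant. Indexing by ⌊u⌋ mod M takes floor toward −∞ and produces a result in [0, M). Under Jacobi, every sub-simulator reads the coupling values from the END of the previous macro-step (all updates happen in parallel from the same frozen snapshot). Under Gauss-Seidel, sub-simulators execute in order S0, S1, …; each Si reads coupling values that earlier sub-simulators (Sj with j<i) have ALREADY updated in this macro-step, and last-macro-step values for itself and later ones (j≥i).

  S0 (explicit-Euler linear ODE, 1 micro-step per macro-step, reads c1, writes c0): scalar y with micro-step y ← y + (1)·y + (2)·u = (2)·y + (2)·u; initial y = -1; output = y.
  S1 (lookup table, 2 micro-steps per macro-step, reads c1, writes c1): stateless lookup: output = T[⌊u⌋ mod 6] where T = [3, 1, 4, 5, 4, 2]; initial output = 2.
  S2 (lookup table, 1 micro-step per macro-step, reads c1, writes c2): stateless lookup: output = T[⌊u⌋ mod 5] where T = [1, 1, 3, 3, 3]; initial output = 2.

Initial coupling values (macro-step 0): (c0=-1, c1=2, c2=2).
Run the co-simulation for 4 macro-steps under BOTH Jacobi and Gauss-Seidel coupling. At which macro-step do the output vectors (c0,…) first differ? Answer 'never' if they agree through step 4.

[Jacobi] macro 1: S0 reads c1=2 → after 1×micro: 2; S1 reads c1=2 → after 2×micro: 4; S2 reads c1=2 → after 1×micro: 3 ⇒ (c0=2, c1=4, c2=3)
[Jacobi] macro 2: S0 reads c1=4 → after 1×micro: 12; S1 reads c1=4 → after 2×micro: 4; S2 reads c1=4 → after 1×micro: 3 ⇒ (c0=12, c1=4, c2=3)
[Jacobi] macro 3: S0 reads c1=4 → after 1×micro: 32; S1 reads c1=4 → after 2×micro: 4; S2 reads c1=4 → after 1×micro: 3 ⇒ (c0=32, c1=4, c2=3)
[Jacobi] macro 4: S0 reads c1=4 → after 1×micro: 72; S1 reads c1=4 → after 2×micro: 4; S2 reads c1=4 → after 1×micro: 3 ⇒ (c0=72, c1=4, c2=3)
[Gauss-Seidel] macro 1: S0 reads c1=2 → after 1×micro: 2; S1 reads c1=2 → after 2×micro: 4; S2 reads c1=4 → after 1×micro: 3 ⇒ (c0=2, c1=4, c2=3)
[Gauss-Seidel] macro 2: S0 reads c1=4 → after 1×micro: 12; S1 reads c1=4 → after 2×micro: 4; S2 reads c1=4 → after 1×micro: 3 ⇒ (c0=12, c1=4, c2=3)
[Gauss-Seidel] macro 3: S0 reads c1=4 → after 1×micro: 32; S1 reads c1=4 → after 2×micro: 4; S2 reads c1=4 → after 1×micro: 3 ⇒ (c0=32, c1=4, c2=3)
[Gauss-Seidel] macro 4: S0 reads c1=4 → after 1×micro: 72; S1 reads c1=4 → after 2×micro: 4; S2 reads c1=4 → after 1×micro: 3 ⇒ (c0=72, c1=4, c2=3)

first divergence at macro-step: never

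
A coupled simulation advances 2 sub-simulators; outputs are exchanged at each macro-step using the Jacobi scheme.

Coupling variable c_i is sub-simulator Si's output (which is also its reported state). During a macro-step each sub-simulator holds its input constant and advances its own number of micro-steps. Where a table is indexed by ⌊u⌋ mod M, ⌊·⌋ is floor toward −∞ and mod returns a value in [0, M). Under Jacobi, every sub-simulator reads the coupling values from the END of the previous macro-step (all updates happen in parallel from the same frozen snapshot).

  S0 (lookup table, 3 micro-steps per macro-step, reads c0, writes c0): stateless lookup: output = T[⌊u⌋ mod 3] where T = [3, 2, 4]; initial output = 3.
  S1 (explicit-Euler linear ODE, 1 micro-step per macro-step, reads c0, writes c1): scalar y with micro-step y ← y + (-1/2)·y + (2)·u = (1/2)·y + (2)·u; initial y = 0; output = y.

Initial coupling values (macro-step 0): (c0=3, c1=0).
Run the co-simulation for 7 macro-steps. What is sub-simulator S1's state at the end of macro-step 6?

macro 1: S0 reads c0=3 → after 3×micro: 3; S1 reads c0=3 → after 1×micro: 6 ⇒ (c0=3, c1=6)
macro 2: S0 reads c0=3 → after 3×micro: 3; S1 reads c0=3 → after 1×micro: 9 ⇒ (c0=3, c1=9)
macro 3: S0 reads c0=3 → after 3×micro: 3; S1 reads c0=3 → after 1×micro: 21/2 ⇒ (c0=3, c1=21/2)
macro 4: S0 reads c0=3 → after 3×micro: 3; S1 reads c0=3 → after 1×micro: 45/4 ⇒ (c0=3, c1=45/4)
macro 5: S0 reads c0=3 → after 3×micro: 3; S1 reads c0=3 → after 1×micro: 93/8 ⇒ (c0=3, c1=93/8)
macro 6: S0 reads c0=3 → after 3×micro: 3; S1 reads c0=3 → after 1×micro: 189/16 ⇒ (c0=3, c1=189/16)
macro 7: S0 reads c0=3 → after 3×micro: 3; S1 reads c0=3 → after 1×micro: 381/32 ⇒ (c0=3, c1=381/32)

S1 state at macro-step 6 = 189/16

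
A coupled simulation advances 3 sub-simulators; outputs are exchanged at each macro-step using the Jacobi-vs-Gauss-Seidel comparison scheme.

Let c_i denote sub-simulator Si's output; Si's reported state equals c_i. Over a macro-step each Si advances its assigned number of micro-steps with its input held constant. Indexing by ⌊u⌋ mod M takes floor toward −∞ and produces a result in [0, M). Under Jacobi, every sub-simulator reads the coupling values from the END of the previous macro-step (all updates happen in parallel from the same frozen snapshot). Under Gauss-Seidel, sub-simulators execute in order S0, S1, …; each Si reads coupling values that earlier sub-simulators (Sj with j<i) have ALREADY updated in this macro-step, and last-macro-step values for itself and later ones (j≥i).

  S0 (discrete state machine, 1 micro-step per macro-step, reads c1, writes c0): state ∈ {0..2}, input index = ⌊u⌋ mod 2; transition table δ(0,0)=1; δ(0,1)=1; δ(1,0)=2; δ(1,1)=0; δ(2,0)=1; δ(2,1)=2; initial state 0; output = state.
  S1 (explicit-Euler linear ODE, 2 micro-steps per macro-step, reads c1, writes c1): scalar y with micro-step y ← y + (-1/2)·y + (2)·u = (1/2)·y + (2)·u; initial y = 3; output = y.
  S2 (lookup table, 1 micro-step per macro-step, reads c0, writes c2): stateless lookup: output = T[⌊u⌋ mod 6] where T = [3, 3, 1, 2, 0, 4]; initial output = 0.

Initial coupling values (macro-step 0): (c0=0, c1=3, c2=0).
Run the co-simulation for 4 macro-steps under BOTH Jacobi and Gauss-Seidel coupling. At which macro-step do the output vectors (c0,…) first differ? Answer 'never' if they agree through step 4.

first divergence at macro-step: 4

[Jacobi] macro 1: S0 reads c1=3 → after 1×micro: 1; S1 reads c1=3 → after 2×micro: 39/4; S2 reads c0=0 → after 1×micro: 3 ⇒ (c0=1, c1=39/4, c2=3)
[Jacobi] macro 2: S0 reads c1=39/4 → after 1×micro: 0; S1 reads c1=39/4 → after 2×micro: 507/16; S2 reads c0=1 → after 1×micro: 3 ⇒ (c0=0, c1=507/16, c2=3)
[Jacobi] macro 3: S0 reads c1=507/16 → after 1×micro: 1; S1 reads c1=507/16 → after 2×micro: 6591/64; S2 reads c0=0 → after 1×micro: 3 ⇒ (c0=1, c1=6591/64, c2=3)
[Jacobi] macro 4: S0 reads c1=6591/64 → after 1×micro: 2; S1 reads c1=6591/64 → after 2×micro: 85683/256; S2 reads c0=1 → after 1×micro: 3 ⇒ (c0=2, c1=85683/256, c2=3)
[Gauss-Seidel] macro 1: S0 reads c1=3 → after 1×micro: 1; S1 reads c1=3 → after 2×micro: 39/4; S2 reads c0=1 → after 1×micro: 3 ⇒ (c0=1, c1=39/4, c2=3)
[Gauss-Seidel] macro 2: S0 reads c1=39/4 → after 1×micro: 0; S1 reads c1=39/4 → after 2×micro: 507/16; S2 reads c0=0 → after 1×micro: 3 ⇒ (c0=0, c1=507/16, c2=3)
[Gauss-Seidel] macro 3: S0 reads c1=507/16 → after 1×micro: 1; S1 reads c1=507/16 → after 2×micro: 6591/64; S2 reads c0=1 → after 1×micro: 3 ⇒ (c0=1, c1=6591/64, c2=3)
[Gauss-Seidel] macro 4: S0 reads c1=6591/64 → after 1×micro: 2; S1 reads c1=6591/64 → after 2×micro: 85683/256; S2 reads c0=2 → after 1×micro: 1 ⇒ (c0=2, c1=85683/256, c2=1)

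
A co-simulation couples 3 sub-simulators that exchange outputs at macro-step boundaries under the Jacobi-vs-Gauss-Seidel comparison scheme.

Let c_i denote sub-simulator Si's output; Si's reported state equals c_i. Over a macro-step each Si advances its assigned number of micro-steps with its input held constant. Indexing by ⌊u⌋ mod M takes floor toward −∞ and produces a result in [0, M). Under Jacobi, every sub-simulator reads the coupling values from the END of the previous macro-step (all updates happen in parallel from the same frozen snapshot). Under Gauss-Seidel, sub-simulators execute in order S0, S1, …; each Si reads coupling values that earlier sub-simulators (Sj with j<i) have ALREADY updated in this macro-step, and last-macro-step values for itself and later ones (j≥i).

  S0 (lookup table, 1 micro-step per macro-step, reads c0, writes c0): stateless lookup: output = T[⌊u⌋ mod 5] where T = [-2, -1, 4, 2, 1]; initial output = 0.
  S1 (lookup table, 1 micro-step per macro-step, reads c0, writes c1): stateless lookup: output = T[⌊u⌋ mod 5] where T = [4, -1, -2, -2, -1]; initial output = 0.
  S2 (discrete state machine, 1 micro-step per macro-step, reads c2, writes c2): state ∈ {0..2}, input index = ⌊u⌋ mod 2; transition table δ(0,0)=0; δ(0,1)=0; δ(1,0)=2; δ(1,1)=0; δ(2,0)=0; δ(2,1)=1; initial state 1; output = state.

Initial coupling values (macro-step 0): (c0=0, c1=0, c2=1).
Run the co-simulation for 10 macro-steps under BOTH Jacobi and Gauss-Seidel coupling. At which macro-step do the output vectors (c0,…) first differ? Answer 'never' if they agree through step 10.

first divergence at macro-step: 1

[Jacobi] macro 1: S0 reads c0=0 → after 1×micro: -2; S1 reads c0=0 → after 1×micro: 4; S2 reads c2=1 → after 1×micro: 0 ⇒ (c0=-2, c1=4, c2=0)
[Jacobi] macro 2: S0 reads c0=-2 → after 1×micro: 2; S1 reads c0=-2 → after 1×micro: -2; S2 reads c2=0 → after 1×micro: 0 ⇒ (c0=2, c1=-2, c2=0)
[Jacobi] macro 3: S0 reads c0=2 → after 1×micro: 4; S1 reads c0=2 → after 1×micro: -2; S2 reads c2=0 → after 1×micro: 0 ⇒ (c0=4, c1=-2, c2=0)
[Jacobi] macro 4: S0 reads c0=4 → after 1×micro: 1; S1 reads c0=4 → after 1×micro: -1; S2 reads c2=0 → after 1×micro: 0 ⇒ (c0=1, c1=-1, c2=0)
[Jacobi] macro 5: S0 reads c0=1 → after 1×micro: -1; S1 reads c0=1 → after 1×micro: -1; S2 reads c2=0 → after 1×micro: 0 ⇒ (c0=-1, c1=-1, c2=0)
[Jacobi] macro 6: S0 reads c0=-1 → after 1×micro: 1; S1 reads c0=-1 → after 1×micro: -1; S2 reads c2=0 → after 1×micro: 0 ⇒ (c0=1, c1=-1, c2=0)
[Jacobi] macro 7: S0 reads c0=1 → after 1×micro: -1; S1 reads c0=1 → after 1×micro: -1; S2 reads c2=0 → after 1×micro: 0 ⇒ (c0=-1, c1=-1, c2=0)
[Jacobi] macro 8: S0 reads c0=-1 → after 1×micro: 1; S1 reads c0=-1 → after 1×micro: -1; S2 reads c2=0 → after 1×micro: 0 ⇒ (c0=1, c1=-1, c2=0)
[Jacobi] macro 9: S0 reads c0=1 → after 1×micro: -1; S1 reads c0=1 → after 1×micro: -1; S2 reads c2=0 → after 1×micro: 0 ⇒ (c0=-1, c1=-1, c2=0)
[Jacobi] macro 10: S0 reads c0=-1 → after 1×micro: 1; S1 reads c0=-1 → after 1×micro: -1; S2 reads c2=0 → after 1×micro: 0 ⇒ (c0=1, c1=-1, c2=0)
[Gauss-Seidel] macro 1: S0 reads c0=0 → after 1×micro: -2; S1 reads c0=-2 → after 1×micro: -2; S2 reads c2=1 → after 1×micro: 0 ⇒ (c0=-2, c1=-2, c2=0)
[Gauss-Seidel] macro 2: S0 reads c0=-2 → after 1×micro: 2; S1 reads c0=2 → after 1×micro: -2; S2 reads c2=0 → after 1×micro: 0 ⇒ (c0=2, c1=-2, c2=0)
[Gauss-Seidel] macro 3: S0 reads c0=2 → after 1×micro: 4; S1 reads c0=4 → after 1×micro: -1; S2 reads c2=0 → after 1×micro: 0 ⇒ (c0=4, c1=-1, c2=0)
[Gauss-Seidel] macro 4: S0 reads c0=4 → after 1×micro: 1; S1 reads c0=1 → after 1×micro: -1; S2 reads c2=0 → after 1×micro: 0 ⇒ (c0=1, c1=-1, c2=0)
[Gauss-Seidel] macro 5: S0 reads c0=1 → after 1×micro: -1; S1 reads c0=-1 → after 1×micro: -1; S2 reads c2=0 → after 1×micro: 0 ⇒ (c0=-1, c1=-1, c2=0)
[Gauss-Seidel] macro 6: S0 reads c0=-1 → after 1×micro: 1; S1 reads c0=1 → after 1×micro: -1; S2 reads c2=0 → after 1×micro: 0 ⇒ (c0=1, c1=-1, c2=0)
[Gauss-Seidel] macro 7: S0 reads c0=1 → after 1×micro: -1; S1 reads c0=-1 → after 1×micro: -1; S2 reads c2=0 → after 1×micro: 0 ⇒ (c0=-1, c1=-1, c2=0)
[Gauss-Seidel] macro 8: S0 reads c0=-1 → after 1×micro: 1; S1 reads c0=1 → after 1×micro: -1; S2 reads c2=0 → after 1×micro: 0 ⇒ (c0=1, c1=-1, c2=0)
[Gauss-Seidel] macro 9: S0 reads c0=1 → after 1×micro: -1; S1 reads c0=-1 → after 1×micro: -1; S2 reads c2=0 → after 1×micro: 0 ⇒ (c0=-1, c1=-1, c2=0)
[Gauss-Seidel] macro 10: S0 reads c0=-1 → after 1×micro: 1; S1 reads c0=1 → after 1×micro: -1; S2 reads c2=0 → after 1×micro: 0 ⇒ (c0=1, c1=-1, c2=0)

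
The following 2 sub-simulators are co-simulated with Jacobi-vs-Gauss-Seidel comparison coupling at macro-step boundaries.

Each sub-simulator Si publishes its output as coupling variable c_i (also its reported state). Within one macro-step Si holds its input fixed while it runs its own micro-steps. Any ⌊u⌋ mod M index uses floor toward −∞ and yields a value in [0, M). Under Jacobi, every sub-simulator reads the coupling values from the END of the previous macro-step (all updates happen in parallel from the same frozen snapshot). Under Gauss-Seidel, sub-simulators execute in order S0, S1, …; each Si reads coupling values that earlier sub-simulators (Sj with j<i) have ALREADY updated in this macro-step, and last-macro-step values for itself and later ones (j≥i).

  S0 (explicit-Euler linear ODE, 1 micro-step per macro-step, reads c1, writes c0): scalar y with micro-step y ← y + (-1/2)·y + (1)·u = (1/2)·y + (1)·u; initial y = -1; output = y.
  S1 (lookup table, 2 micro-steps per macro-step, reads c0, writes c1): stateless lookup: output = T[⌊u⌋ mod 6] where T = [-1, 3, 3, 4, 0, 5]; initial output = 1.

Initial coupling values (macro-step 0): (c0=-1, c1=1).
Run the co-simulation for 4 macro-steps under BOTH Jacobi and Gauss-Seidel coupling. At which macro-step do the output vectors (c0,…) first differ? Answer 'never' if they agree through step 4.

first divergence at macro-step: 1

[Jacobi] macro 1: S0 reads c1=1 → after 1×micro: 1/2; S1 reads c0=-1 → after 2×micro: 5 ⇒ (c0=1/2, c1=5)
[Jacobi] macro 2: S0 reads c1=5 → after 1×micro: 21/4; S1 reads c0=1/2 → after 2×micro: -1 ⇒ (c0=21/4, c1=-1)
[Jacobi] macro 3: S0 reads c1=-1 → after 1×micro: 13/8; S1 reads c0=21/4 → after 2×micro: 5 ⇒ (c0=13/8, c1=5)
[Jacobi] macro 4: S0 reads c1=5 → after 1×micro: 93/16; S1 reads c0=13/8 → after 2×micro: 3 ⇒ (c0=93/16, c1=3)
[Gauss-Seidel] macro 1: S0 reads c1=1 → after 1×micro: 1/2; S1 reads c0=1/2 → after 2×micro: -1 ⇒ (c0=1/2, c1=-1)
[Gauss-Seidel] macro 2: S0 reads c1=-1 → after 1×micro: -3/4; S1 reads c0=-3/4 → after 2×micro: 5 ⇒ (c0=-3/4, c1=5)
[Gauss-Seidel] macro 3: S0 reads c1=5 → after 1×micro: 37/8; S1 reads c0=37/8 → after 2×micro: 0 ⇒ (c0=37/8, c1=0)
[Gauss-Seidel] macro 4: S0 reads c1=0 → after 1×micro: 37/16; S1 reads c0=37/16 → after 2×micro: 3 ⇒ (c0=37/16, c1=3)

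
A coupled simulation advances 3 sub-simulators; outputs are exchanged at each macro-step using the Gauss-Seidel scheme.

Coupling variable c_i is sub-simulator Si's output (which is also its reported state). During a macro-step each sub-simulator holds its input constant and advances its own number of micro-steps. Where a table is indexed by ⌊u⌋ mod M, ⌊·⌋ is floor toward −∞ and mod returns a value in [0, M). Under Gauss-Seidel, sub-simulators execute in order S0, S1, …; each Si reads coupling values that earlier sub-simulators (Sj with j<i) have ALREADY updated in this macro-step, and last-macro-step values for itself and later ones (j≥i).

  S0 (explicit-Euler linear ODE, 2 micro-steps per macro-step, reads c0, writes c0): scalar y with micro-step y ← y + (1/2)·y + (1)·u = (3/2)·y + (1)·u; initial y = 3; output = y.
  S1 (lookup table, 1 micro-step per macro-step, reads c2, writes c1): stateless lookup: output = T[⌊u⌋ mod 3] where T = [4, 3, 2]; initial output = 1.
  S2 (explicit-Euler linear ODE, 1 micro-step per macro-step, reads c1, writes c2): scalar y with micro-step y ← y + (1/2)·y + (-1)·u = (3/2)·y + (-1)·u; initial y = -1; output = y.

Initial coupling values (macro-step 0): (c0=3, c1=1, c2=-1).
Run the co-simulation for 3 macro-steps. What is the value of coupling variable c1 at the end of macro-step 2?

macro 1: S0 reads c0=3 → after 2×micro: 57/4; S1 reads c2=-1 → after 1×micro: 2; S2 reads c1=2 → after 1×micro: -7/2 ⇒ (c0=57/4, c1=2, c2=-7/2)
macro 2: S0 reads c0=57/4 → after 2×micro: 1083/16; S1 reads c2=-7/2 → after 1×micro: 2; S2 reads c1=2 → after 1×micro: -29/4 ⇒ (c0=1083/16, c1=2, c2=-29/4)
macro 3: S0 reads c0=1083/16 → after 2×micro: 20577/64; S1 reads c2=-29/4 → after 1×micro: 3; S2 reads c1=3 → after 1×micro: -111/8 ⇒ (c0=20577/64, c1=3, c2=-111/8)

c1 at macro-step 2 = 2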